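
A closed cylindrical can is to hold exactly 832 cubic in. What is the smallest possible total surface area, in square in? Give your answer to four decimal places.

489.7000

With radius r and height h, πr²h = 832 so h = 832/(πr²), and S(r) = 2πr² + 2πrh = 2πr² + 2·832/r.
S'(r) = 4πr − 2·832/r² = 0 ⇒ r³ = 832/(2π), so r ≈ 5.0970 and h = 2r ≈ 10.1940.
S''(r) = 4π + 4·832/r³ > 0, so this is the minimum; S ≈ 489.7000.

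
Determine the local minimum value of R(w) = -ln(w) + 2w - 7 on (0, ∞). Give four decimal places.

R'(w) = -1/w + 2 = 0 gives w = 1/2.
R''(w) = 1/w², which is positive for w > 0, so this is a local minimum.
R(1/2) = -1·ln(1/2) + 1 - 7 ≈ -5.3069.

-5.3069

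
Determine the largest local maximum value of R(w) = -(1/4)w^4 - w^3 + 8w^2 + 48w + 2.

R'(w) = -w^3 - 3w^2 + 16w + 48. Setting R'(w) = 0 gives w ∈ {-4, -3, 4}.
Since R''(w) = -3w^2 - 6w + 16, we get R''(-4) = -8 < 0 ⇒ local maximum; R''(-3) = 7 > 0 ⇒ local minimum; R''(4) = -56 < 0 ⇒ local maximum.
The largest local maximum is R(4) = 194.

194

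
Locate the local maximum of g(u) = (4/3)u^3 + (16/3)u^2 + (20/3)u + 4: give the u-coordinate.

g'(u) = 4u^2 + (32/3)u + 20/3 = 0 at u = -5/3, -1.
Second-derivative test with g''(u) = 8u + 32/3: g''(-5/3) = -8/3 < 0 ⇒ local maximum; g''(-1) = 8/3 > 0 ⇒ local minimum.
Thus g has its local maximum at u = -5/3, with value 124/81.

-5/3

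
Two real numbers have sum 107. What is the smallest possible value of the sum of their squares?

11449/2

With a + b = 107, a^2 + b^2 = a^2 + (107 − a)^2.
The derivative 2a − 2(107 − a) = 4a − 214 vanishes at a = 107/2; second derivative 4 > 0, a minimum.
The minimum is 2·(107/2)^2 = 11449/2.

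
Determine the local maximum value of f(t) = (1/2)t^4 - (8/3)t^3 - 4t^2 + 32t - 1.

101/3

f'(t) = 2t^3 - 8t^2 - 8t + 32. Setting f'(t) = 0 gives t ∈ {-2, 2, 4}.
f''(t) = 6t^2 - 16t - 8. f''(-2) = 48 > 0 ⇒ local minimum; f''(2) = -16 < 0 ⇒ local maximum; f''(4) = 24 > 0 ⇒ local minimum.
So the local maximum value is f(2) = 101/3.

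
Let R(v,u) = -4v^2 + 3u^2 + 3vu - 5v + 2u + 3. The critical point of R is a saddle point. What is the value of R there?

∂R/∂v = -8v + 3u - 5 = 0 and ∂R/∂u = 3v + 6u + 2 = 0, so (v, u) = (-12/19, -1/57).
The Hessian has R_{vv} = -8, R_{uu} = 6, R_{vu} = 3, giving D = -57 < 0, so the point is a saddle point.
R(-12/19, -1/57) = 260/57.

260/57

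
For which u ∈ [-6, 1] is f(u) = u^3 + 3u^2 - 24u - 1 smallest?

Differentiating, f'(u) = 3u^2 + 6u - 24; whose only zero in [-6, 1] is u = -4.
Evaluating at the critical points and endpoints: f(-6) = 35; f(-4) = 79; f(1) = -21.
Hence the absolute minimum is -21 at u = 1.

1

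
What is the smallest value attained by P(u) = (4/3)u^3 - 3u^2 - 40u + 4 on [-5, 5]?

-356/3

P'(u) = 4u^2 - 6u - 40, which vanishes at u = -5/2 and u = 4.
Compare values at every candidate in [-5, 5]: P(-5) = -113/3, P(-5/2) = 773/12, P(4) = -356/3, P(5) = -313/3.
The minimum over the interval is -356/3, attained at u = 4.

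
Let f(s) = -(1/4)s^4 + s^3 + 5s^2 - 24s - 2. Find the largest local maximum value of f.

271/4

Critical points: f'(s) = -s^3 + 3s^2 + 10s - 24 vanishes at s = -3, 2, 4.
Second-derivative test with f''(s) = -3s^2 + 6s + 10: f''(-3) = -35 < 0 ⇒ local maximum; f''(2) = 10 > 0 ⇒ local minimum; f''(4) = -14 < 0 ⇒ local maximum.
The largest local maximum is f(-3) = 271/4.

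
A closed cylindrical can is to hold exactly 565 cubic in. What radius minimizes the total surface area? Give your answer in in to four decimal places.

With radius r and height h, πr²h = 565 so h = 565/(πr²), and S(r) = 2πr² + 2πrh = 2πr² + 2·565/r.
S'(r) = 4πr − 2·565/r² = 0 ⇒ r³ = 565/(2π), so r ≈ 4.4801 and h = 2r ≈ 8.9602.
S''(r) = 4π + 4·565/r³ > 0, so this is the minimum; S ≈ 378.3382.

4.4801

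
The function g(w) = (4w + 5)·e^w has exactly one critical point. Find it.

By the product rule, g'(w) = (4w + 9)·e^w. Since e^w > 0, the only critical point is w = -9/4.
g''(-9/4) has the same sign as 4 > 0, so this is a local minimum.
g(-9/4) = (-4)·e^(-9/4) ≈ -0.4216.

-9/4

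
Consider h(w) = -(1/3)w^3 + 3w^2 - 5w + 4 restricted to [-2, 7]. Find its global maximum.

86/3

h'(w) = -w^2 + 6w - 5, which vanishes at w = 1 and w = 5.
Candidates: h(-2) = 86/3, h(1) = 5/3, h(5) = 37/3, h(7) = 5/3.
Hence the absolute maximum is 86/3 at w = -2.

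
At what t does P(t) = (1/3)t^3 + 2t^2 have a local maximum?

-4

Critical points: P'(t) = t^2 + 4t vanishes at t = -4, 0.
Second-derivative test with P''(t) = 2t + 4: P''(-4) = -4 < 0 ⇒ local maximum; P''(0) = 4 > 0 ⇒ local minimum.
The local maximum is P(-4) = 32/3.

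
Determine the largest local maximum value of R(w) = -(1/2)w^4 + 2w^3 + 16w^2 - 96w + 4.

R'(w) = -2w^3 + 6w^2 + 32w - 96 = 0 at w = -4, 3, 4.
R''(w) = -6w^2 + 12w + 32. R''(-4) = -112 < 0 ⇒ local maximum; R''(3) = 14 > 0 ⇒ local minimum; R''(4) = -16 < 0 ⇒ local maximum.
The largest local maximum is R(-4) = 388.

388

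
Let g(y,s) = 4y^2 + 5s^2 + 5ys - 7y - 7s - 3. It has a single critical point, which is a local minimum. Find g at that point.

-361/55

∂g/∂y = 8y + 5s - 7 = 0 and ∂g/∂s = 5y + 10s - 7 = 0, so (y, s) = (7/11, 21/55).
The Hessian has g_{yy} = 8, g_{ss} = 10, g_{ys} = 5, giving D = 55 > 0 with g_{yy} > 0, so the point is a local minimum.
g(7/11, 21/55) = -361/55.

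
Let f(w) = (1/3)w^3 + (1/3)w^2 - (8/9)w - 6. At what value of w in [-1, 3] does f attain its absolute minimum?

2/3

Differentiating, f'(w) = w^2 + (2/3)w - 8/9; whose only zero in [-1, 3] is w = 2/3.
Evaluating at the critical points and endpoints: f(-1) = -46/9,  f(2/3) = -514/81,  f(3) = 10/3.
Hence the absolute minimum is -514/81 at w = 2/3.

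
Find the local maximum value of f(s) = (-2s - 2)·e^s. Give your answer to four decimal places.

0.2707

Differentiating with the product rule gives f'(s) = (-2s - 4)·e^s. Since e^s > 0, the only critical point is s = -2.
f''(-2) has the same sign as -2 < 0, so this is a local maximum.
f(-2) = (2)·e^(-2) ≈ 0.2707.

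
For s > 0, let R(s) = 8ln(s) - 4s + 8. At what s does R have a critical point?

R'(s) = 8/s − 4 = 0 gives s = 2.
R''(s) = -8/s², which is negative for s > 0, so this is a local maximum.
R(2) = 8·ln(2) - 8 + 8 ≈ 5.5452.

2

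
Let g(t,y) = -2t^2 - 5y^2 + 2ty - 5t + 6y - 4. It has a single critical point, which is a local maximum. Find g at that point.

-7/36

∂g/∂t = -4t + 2y - 5 = 0 and ∂g/∂y = 2t - 10y + 6 = 0, so (t, y) = (-19/18, 7/18).
The Hessian has g_{tt} = -4, g_{yy} = -10, g_{ty} = 2, giving D = 36 > 0 with g_{tt} < 0, so the point is a local maximum.
g(-19/18, 7/18) = -7/36.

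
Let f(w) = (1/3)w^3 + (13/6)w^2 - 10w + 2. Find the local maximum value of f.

Critical points: f'(w) = w^2 + (13/3)w - 10 vanishes at w = -6, 5/3.
f''(w) = 2w + 13/3. f''(-6) = -23/3 < 0 ⇒ local maximum; f''(5/3) = 23/3 > 0 ⇒ local minimum.
The local maximum is f(-6) = 68.

68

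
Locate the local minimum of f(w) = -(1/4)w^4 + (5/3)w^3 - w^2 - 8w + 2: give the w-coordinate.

f'(w) = -w^3 + 5w^2 - 2w - 8. Setting f'(w) = 0 gives w ∈ {-1, 2, 4}.
Since f''(w) = -3w^2 + 10w - 2, we get f''(-1) = -15 < 0 ⇒ local maximum; f''(2) = 6 > 0 ⇒ local minimum; f''(4) = -10 < 0 ⇒ local maximum.
The local minimum is f(2) = -26/3.

2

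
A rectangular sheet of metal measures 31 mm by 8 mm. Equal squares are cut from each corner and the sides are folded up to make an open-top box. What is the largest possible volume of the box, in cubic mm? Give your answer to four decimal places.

217.1725

With cut size x, the volume is V(x) = x(31 − 2x)(8 − 2x) for 0 < x < 4.
V'(x) = 12x^2 − 156x + 248. Setting V'(x) = 0 gives x ≈ 1.8542 (the root in (0, 4)).
V''(x) = 24x − 156 is negative there, so this is the maximum; V ≈ 217.1725.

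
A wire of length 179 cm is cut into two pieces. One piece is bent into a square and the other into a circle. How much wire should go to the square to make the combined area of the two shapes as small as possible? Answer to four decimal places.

100.2577

Let x be the length used for the square. Square side x/4; circle radius (179−x)/(2π).
A(x) = (x/4)² + π·((179−x)/(2π))² = x²/16 + (179−x)²/(4π) for 0 ≤ x ≤ 179. A'(x) = x/8 − (179−x)/(2π) = 0 gives x = 4·179/(π+4) ≈ 100.2577.
A'' = 1/8 + 1/(2π) > 0, so this gives the minimum combined area; x ≈ 100.2577 cm to the square.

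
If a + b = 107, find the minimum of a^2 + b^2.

11449/2

With a + b = 107, a^2 + b^2 = a^2 + (107 − a)^2.
The derivative 2a − 2(107 − a) = 4a − 214 vanishes at a = 107/2; second derivative 4 > 0, a minimum.
The minimum is 2·(107/2)^2 = 11449/2.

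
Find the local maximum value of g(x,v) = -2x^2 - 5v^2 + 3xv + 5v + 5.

205/31

∂g/∂x = -4x + 3v = 0 and ∂g/∂v = 3x - 10v + 5 = 0, so (x, v) = (15/31, 20/31).
The Hessian has g_{xx} = -4, g_{vv} = -10, g_{xv} = 3, giving D = 31 > 0 with g_{xx} < 0, so the point is a local maximum.
g(15/31, 20/31) = 205/31.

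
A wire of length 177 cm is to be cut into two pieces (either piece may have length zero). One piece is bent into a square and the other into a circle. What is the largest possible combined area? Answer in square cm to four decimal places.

2493.0826

Let x be the length used for the square. Square side x/4; circle radius (177−x)/(2π).
A(x) = (x/4)² + π·((177−x)/(2π))² = x²/16 + (177−x)²/(4π) for 0 ≤ x ≤ 177. A'(x) = x/8 − (177−x)/(2π) = 0 gives x = 4·177/(π+4) ≈ 99.1376.
A'' > 0, so the interior critical point is a minimum; the maximum is at an endpoint. A(0) = 2493.0826 and A(177) = 1958.0625, so the largest area is 2493.0826.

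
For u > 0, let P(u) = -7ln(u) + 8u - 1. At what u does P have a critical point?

7/8

P'(u) = -7/u + 8 = 0 gives u = 7/8.
P''(u) = 7/u², which is positive for u > 0, so this is a local minimum.
P(7/8) = -7·ln(7/8) + 7 - 1 ≈ 6.9347.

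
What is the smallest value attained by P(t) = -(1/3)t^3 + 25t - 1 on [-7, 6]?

The derivative is -t^2 + 25, which vanishes at t = -5 and t = 5.
Compare values at every candidate in [-7, 6]: P(-7) = -185/3; P(-5) = -253/3; P(5) = 247/3; P(6) = 77.
The minimum over the interval is -253/3, attained at t = -5.

-253/3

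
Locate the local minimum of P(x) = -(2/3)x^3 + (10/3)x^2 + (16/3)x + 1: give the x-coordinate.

-2/3

P'(x) = -2x^2 + (20/3)x + 16/3. Setting P'(x) = 0 gives x ∈ {-2/3, 4}.
Since P''(x) = -4x + 20/3, we get P''(-2/3) = 28/3 > 0 ⇒ local minimum; P''(4) = -28/3 < 0 ⇒ local maximum.
So the local minimum value is P(-2/3) = -71/81.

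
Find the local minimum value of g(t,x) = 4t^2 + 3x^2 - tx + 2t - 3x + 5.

∂g/∂t = 8t - x + 2 = 0 and ∂g/∂x = -t + 6x - 3 = 0, so (t, x) = (-9/47, 22/47).
The Hessian has g_{tt} = 8, g_{xx} = 6, g_{tx} = -1, giving D = 47 > 0 with g_{tt} > 0, so the point is a local minimum.
g(-9/47, 22/47) = 193/47.

193/47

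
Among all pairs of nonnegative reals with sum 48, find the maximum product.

With x + y = 48, the product is P(x) = x(48 − x).
P'(x) = 48 − 2x = 0 gives x = 24; P'' = −2 < 0, so this is the maximum.
P = 24·24 = 576.

576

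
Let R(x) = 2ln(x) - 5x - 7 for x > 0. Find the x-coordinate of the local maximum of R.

R'(x) = 2/x − 5 = 0 gives x = 2/5.
R''(x) = -2/x², which is negative for x > 0, so this is a local maximum.
R(2/5) = 2·ln(2/5) - 2 - 7 ≈ -10.8326.

2/5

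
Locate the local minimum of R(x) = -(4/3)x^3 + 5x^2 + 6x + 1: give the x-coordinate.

Critical points: R'(x) = -4x^2 + 10x + 6 vanishes at x = -1/2, 3.
Since R''(x) = -8x + 10, we get R''(-1/2) = 14 > 0 ⇒ local minimum; R''(3) = -14 < 0 ⇒ local maximum.
The local minimum is R(-1/2) = -7/12.

-1/2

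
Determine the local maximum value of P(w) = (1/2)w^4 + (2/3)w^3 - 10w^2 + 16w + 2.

55/6

Critical points: P'(w) = 2w^3 + 2w^2 - 20w + 16 vanishes at w = -4, 1, 2.
Second-derivative test with P''(w) = 6w^2 + 4w - 20: P''(-4) = 60 > 0 ⇒ local minimum; P''(1) = -10 < 0 ⇒ local maximum; P''(2) = 12 > 0 ⇒ local minimum.
The local maximum is P(1) = 55/6.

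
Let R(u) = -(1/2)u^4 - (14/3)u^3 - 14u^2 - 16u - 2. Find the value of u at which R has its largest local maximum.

-4

R'(u) = -2u^3 - 14u^2 - 28u - 16. Setting R'(u) = 0 gives u ∈ {-4, -2, -1}.
R''(u) = -6u^2 - 28u - 28. R''(-4) = -12 < 0 ⇒ local maximum; R''(-2) = 4 > 0 ⇒ local minimum; R''(-1) = -6 < 0 ⇒ local maximum.
So the largest local maximum value is R(-4) = 26/3.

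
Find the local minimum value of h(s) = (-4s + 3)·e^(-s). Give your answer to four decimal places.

By the product rule, h'(s) = (4s - 7)·e^(-s). Since e^(-s) > 0, the only critical point is s = 7/4.
h''(7/4) has the same sign as 4 > 0, so this is a local minimum.
h(7/4) = (-4)·e^(-7/4) ≈ -0.6951.

-0.6951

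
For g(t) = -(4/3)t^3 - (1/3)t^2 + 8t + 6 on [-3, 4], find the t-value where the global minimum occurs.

g'(t) = -4t^2 - (2/3)t + 8, which vanishes at t = -3/2 and t = 4/3.
Evaluating at the critical points and endpoints: g(-3) = 15; g(-3/2) = -9/4; g(4/3) = 1046/81; g(4) = -158/3.
Hence the absolute minimum is -158/3 at t = 4.

4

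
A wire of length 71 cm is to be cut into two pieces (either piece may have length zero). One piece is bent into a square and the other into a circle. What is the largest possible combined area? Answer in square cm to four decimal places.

401.1500

Let x be the length used for the square. Square side x/4; circle radius (71−x)/(2π).
A(x) = (x/4)² + π·((71−x)/(2π))² = x²/16 + (71−x)²/(4π) for 0 ≤ x ≤ 71. A'(x) = x/8 − (71−x)/(2π) = 0 gives x = 4·71/(π+4) ≈ 39.7670.
A'' > 0, so the interior critical point is a minimum; the maximum is at an endpoint. A(0) = 401.1500 and A(71) = 315.0625, so the largest area is 401.1500.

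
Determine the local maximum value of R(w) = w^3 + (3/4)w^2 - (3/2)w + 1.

Critical points: R'(w) = 3w^2 + (3/2)w - 3/2 vanishes at w = -1, 1/2.
Second-derivative test with R''(w) = 6w + 3/2: R''(-1) = -9/2 < 0 ⇒ local maximum; R''(1/2) = 9/2 > 0 ⇒ local minimum.
The local maximum is R(-1) = 9/4.

9/4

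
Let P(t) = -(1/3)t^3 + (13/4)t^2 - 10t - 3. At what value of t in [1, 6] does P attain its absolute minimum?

6

Differentiating, P'(t) = -t^2 + (13/2)t - 10; which vanishes at t = 5/2 and t = 4.
Compare values at every candidate in [1, 6]: P(1) = -121/12, P(5/2) = -619/48, P(4) = -37/3, P(6) = -18.
Hence the absolute minimum is -18 at t = 6.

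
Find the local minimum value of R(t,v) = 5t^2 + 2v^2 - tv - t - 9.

-353/39

∂R/∂t = 10t - v - 1 = 0 and ∂R/∂v = -t + 4v = 0, so (t, v) = (4/39, 1/39).
The Hessian has R_{tt} = 10, R_{vv} = 4, R_{tv} = -1, giving D = 39 > 0 with R_{tt} > 0, so the point is a local minimum.
R(4/39, 1/39) = -353/39.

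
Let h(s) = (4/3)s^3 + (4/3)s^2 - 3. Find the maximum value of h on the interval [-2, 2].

13

Differentiating, h'(s) = 4s^2 + (8/3)s; which vanishes at s = -2/3 and s = 0.
Candidates: h(-2) = -25/3, h(-2/3) = -227/81, h(0) = -3, h(2) = 13.
Hence the absolute maximum is 13 at s = 2.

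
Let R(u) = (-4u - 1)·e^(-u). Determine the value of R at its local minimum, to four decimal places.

By the product rule, R'(u) = (4u - 3)·e^(-u). Since e^(-u) > 0, the only critical point is u = 3/4.
R''(3/4) has the same sign as 4 > 0, so this is a local minimum.
R(3/4) = (-4)·e^(-3/4) ≈ -1.8895.

-1.8895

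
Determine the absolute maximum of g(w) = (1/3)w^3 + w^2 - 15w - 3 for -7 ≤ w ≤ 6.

166/3

Differentiating, g'(w) = w^2 + 2w - 15; which vanishes at w = -5 and w = 3.
Compare values at every candidate in [-7, 6]: g(-7) = 110/3; g(-5) = 166/3; g(3) = -30; g(6) = 15.
Hence the absolute maximum is 166/3 at w = -5.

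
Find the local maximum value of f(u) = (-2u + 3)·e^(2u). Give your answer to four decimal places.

By the product rule, f'(u) = (-4u + 4)·e^(2u). Since e^(2u) > 0, the only critical point is u = 1.
f''(1) has the same sign as -4 < 0, so this is a local maximum.
f(1) = (1)·e^(2) ≈ 7.3891.

7.3891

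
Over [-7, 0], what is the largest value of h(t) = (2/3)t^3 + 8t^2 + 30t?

0

Differentiating, h'(t) = 2t^2 + 16t + 30; which vanishes at t = -5 and t = -3.
Evaluating at the critical points and endpoints: h(-7) = -140/3; h(-5) = -100/3; h(-3) = -36; h(0) = 0.
So the maximum is h(0) = 0.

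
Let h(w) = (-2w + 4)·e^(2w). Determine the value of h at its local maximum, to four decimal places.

20.0855

h'(w) = (-2)·e^(2w) + (-2w + 4)·2·e^(2w) = (-4w + 6)·e^(2w). Since e^(2w) > 0, the only critical point is w = 3/2.
h''(3/2) has the same sign as -4 < 0, so this is a local maximum.
h(3/2) = (1)·e^(3) ≈ 20.0855.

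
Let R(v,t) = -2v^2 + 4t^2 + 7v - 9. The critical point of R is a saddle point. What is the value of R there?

∂R/∂v = -4v + 7 = 0 and ∂R/∂t = 8t = 0, so (v, t) = (7/4, 0).
The Hessian has R_{vv} = -4, R_{tt} = 8, R_{vt} = 0, giving D = -32 < 0, so the point is a saddle point.
R(7/4, 0) = -23/8.

-23/8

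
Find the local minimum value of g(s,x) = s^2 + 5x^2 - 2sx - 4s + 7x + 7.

39/16

∂g/∂s = 2s - 2x - 4 = 0 and ∂g/∂x = -2s + 10x + 7 = 0, so (s, x) = (13/8, -3/8).
The Hessian has g_{ss} = 2, g_{xx} = 10, g_{sx} = -2, giving D = 16 > 0 with g_{ss} > 0, so the point is a local minimum.
g(13/8, -3/8) = 39/16.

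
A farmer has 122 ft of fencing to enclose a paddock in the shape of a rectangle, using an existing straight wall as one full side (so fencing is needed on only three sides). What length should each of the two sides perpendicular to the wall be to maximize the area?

61/2

Let the sides perpendicular to the wall have length x and the parallel side y, so 2x + y = 122 and the area is A = xy = x(122 − 2x).
A'(x) = 122 − 4x = 0 gives x = 61/2, and A''(x) = −4 < 0 confirms a maximum.
Then y = 122 − 2·61/2 = 61 and A = 3721/2.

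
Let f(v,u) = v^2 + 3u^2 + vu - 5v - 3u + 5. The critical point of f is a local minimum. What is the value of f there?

-14/11

∂f/∂v = 2v + u - 5 = 0 and ∂f/∂u = v + 6u - 3 = 0, so (v, u) = (27/11, 1/11).
The Hessian has f_{vv} = 2, f_{uu} = 6, f_{vu} = 1, giving D = 11 > 0 with f_{vv} > 0, so the point is a local minimum.
f(27/11, 1/11) = -14/11.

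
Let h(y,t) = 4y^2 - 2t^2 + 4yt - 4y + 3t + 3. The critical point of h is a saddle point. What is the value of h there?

∂h/∂y = 8y + 4t - 4 = 0 and ∂h/∂t = 4y - 4t + 3 = 0, so (y, t) = (1/12, 5/6).
The Hessian has h_{yy} = 8, h_{tt} = -4, h_{yt} = 4, giving D = -48 < 0, so the point is a saddle point.
h(1/12, 5/6) = 49/12.

49/12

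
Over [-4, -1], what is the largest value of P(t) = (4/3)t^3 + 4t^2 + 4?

28/3

P'(t) = 4t^2 + 8t, whose only zero in [-4, -1] is t = -2.
Evaluating at the critical points and endpoints: P(-4) = -52/3,  P(-2) = 28/3,  P(-1) = 20/3.
The maximum over the interval is 28/3, attained at t = -2.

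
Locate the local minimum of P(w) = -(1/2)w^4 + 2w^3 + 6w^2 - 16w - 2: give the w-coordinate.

1

P'(w) = -2w^3 + 6w^2 + 12w - 16 = 0 at w = -2, 1, 4.
Second-derivative test with P''(w) = -6w^2 + 12w + 12: P''(-2) = -36 < 0 ⇒ local maximum; P''(1) = 18 > 0 ⇒ local minimum; P''(4) = -36 < 0 ⇒ local maximum.
The local minimum is P(1) = -21/2.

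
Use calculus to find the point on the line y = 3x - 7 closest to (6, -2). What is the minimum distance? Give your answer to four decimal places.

Minimize D(x)^2 = (x - 6)^2 + (3x - 5)^2.
d/dx[D^2] = 2(x - 6) + 2·3·(3x - 5) = 0 ⇒ x = 21/10.
Then y = -7/10 and the distance is √(169/10) ≈ 4.1110.

4.1110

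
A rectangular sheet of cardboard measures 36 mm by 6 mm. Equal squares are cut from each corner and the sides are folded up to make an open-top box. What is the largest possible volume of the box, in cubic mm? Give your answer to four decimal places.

With cut size x, the volume is V(x) = x(36 − 2x)(6 − 2x) for 0 < x < 3.
V'(x) = 12x^2 − 168x + 216. Setting V'(x) = 0 gives x ≈ 1.4322 (the root in (0, 3)).
V''(x) = 24x − 168 is negative there, so this is the maximum; V ≈ 148.8056.

148.8056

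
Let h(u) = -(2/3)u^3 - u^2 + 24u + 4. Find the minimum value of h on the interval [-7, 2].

Differentiating, h'(u) = -2u^2 - 2u + 24; whose only zero in [-7, 2] is u = -4.
Candidates: h(-7) = 47/3, h(-4) = -196/3, h(2) = 128/3.
Hence the absolute minimum is -196/3 at u = -4.

-196/3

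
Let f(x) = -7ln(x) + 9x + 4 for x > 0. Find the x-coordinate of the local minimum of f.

f'(x) = -7/x + 9 = 0 gives x = 7/9.
f''(x) = 7/x², which is positive for x > 0, so this is a local minimum.
f(7/9) = -7·ln(7/9) + 7 + 4 ≈ 12.7592.

7/9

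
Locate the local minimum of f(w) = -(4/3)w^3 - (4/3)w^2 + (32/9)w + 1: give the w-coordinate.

f'(w) = -4w^2 - (8/3)w + 32/9. Setting f'(w) = 0 gives w ∈ {-4/3, 2/3}.
Second-derivative test with f''(w) = -8w - 8/3: f''(-4/3) = 8 > 0 ⇒ local minimum; f''(2/3) = -8 < 0 ⇒ local maximum.
So the local minimum value is f(-4/3) = -239/81.

-4/3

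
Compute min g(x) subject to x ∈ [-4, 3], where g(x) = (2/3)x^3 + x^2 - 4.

-92/3

Differentiating, g'(x) = 2x^2 + 2x; which vanishes at x = -1 and x = 0.
Candidates: g(-4) = -92/3, g(-1) = -11/3, g(0) = -4, g(3) = 23.
Hence the absolute minimum is -92/3 at x = -4.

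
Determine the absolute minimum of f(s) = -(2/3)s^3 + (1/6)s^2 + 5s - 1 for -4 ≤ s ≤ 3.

-47/8

f'(s) = -2s^2 + (1/3)s + 5, which vanishes at s = -3/2 and s = 5/3.
Compare values at every candidate in [-4, 3]: f(-4) = 73/3,  f(-3/2) = -47/8,  f(5/3) = 763/162,  f(3) = -5/2.
So the minimum is f(-3/2) = -47/8.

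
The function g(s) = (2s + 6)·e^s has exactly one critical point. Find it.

Differentiating with the product rule gives g'(s) = (2s + 8)·e^s. Since e^s > 0, the only critical point is s = -4.
g''(-4) has the same sign as 2 > 0, so this is a local minimum.
g(-4) = (-2)·e^(-4) ≈ -0.0366.

-4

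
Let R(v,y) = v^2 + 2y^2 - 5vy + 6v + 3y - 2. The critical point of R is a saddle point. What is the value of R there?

∂R/∂v = 2v - 5y + 6 = 0 and ∂R/∂y = -5v + 4y + 3 = 0, so (v, y) = (39/17, 36/17).
The Hessian has R_{vv} = 2, R_{yy} = 4, R_{vy} = -5, giving D = -17 < 0, so the point is a saddle point.
R(39/17, 36/17) = 137/17.

137/17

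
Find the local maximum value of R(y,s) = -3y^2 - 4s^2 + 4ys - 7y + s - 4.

43/32

∂R/∂y = -6y + 4s - 7 = 0 and ∂R/∂s = 4y - 8s + 1 = 0, so (y, s) = (-13/8, -11/16).
The Hessian has R_{yy} = -6, R_{ss} = -8, R_{ys} = 4, giving D = 32 > 0 with R_{yy} < 0, so the point is a local maximum.
R(-13/8, -11/16) = 43/32.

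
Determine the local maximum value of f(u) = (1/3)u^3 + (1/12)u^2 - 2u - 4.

f'(u) = u^2 + (1/6)u - 2. Setting f'(u) = 0 gives u ∈ {-3/2, 4/3}.
Second-derivative test with f''(u) = 2u + 1/6: f''(-3/2) = -17/6 < 0 ⇒ local maximum; f''(4/3) = 17/6 > 0 ⇒ local minimum.
The local maximum is f(-3/2) = -31/16.

-31/16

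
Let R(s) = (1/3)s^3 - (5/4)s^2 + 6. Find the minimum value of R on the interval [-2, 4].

-5/3

R'(s) = s^2 - (5/2)s, which vanishes at s = 0 and s = 5/2.
Compare values at every candidate in [-2, 4]: R(-2) = -5/3,  R(0) = 6,  R(5/2) = 163/48,  R(4) = 22/3.
So the minimum is R(-2) = -5/3.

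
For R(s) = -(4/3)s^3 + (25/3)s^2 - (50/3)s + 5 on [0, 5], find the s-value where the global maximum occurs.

0

The derivative is -4s^2 + (50/3)s - 50/3, which vanishes at s = 5/3 and s = 5/2.
Candidates: R(0) = 5, R(5/3) = -470/81, R(5/2) = -65/12, R(5) = -110/3.
The maximum over the interval is 5, attained at s = 0.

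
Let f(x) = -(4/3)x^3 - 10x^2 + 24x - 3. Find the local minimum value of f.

f'(x) = -4x^2 - 20x + 24. Setting f'(x) = 0 gives x ∈ {-6, 1}.
Since f''(x) = -8x - 20, we get f''(-6) = 28 > 0 ⇒ local minimum; f''(1) = -28 < 0 ⇒ local maximum.
So the local minimum value is f(-6) = -219.

-219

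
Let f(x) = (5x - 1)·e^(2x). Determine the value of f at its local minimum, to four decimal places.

By the product rule, f'(x) = (10x + 3)·e^(2x). Since e^(2x) > 0, the only critical point is x = -3/10.
f''(-3/10) has the same sign as 10 > 0, so this is a local minimum.
f(-3/10) = (-5/2)·e^(-3/5) ≈ -1.3720.

-1.3720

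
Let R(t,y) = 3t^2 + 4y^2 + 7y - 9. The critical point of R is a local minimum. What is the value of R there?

∂R/∂t = 6t = 0 and ∂R/∂y = 8y + 7 = 0, so (t, y) = (0, -7/8).
The Hessian has R_{tt} = 6, R_{yy} = 8, R_{ty} = 0, giving D = 48 > 0 with R_{tt} > 0, so the point is a local minimum.
R(0, -7/8) = -193/16.

-193/16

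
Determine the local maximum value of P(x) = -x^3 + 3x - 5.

-3

Critical points: P'(x) = -3x^2 + 3 vanishes at x = -1, 1.
P''(x) = -6x. P''(-1) = 6 > 0 ⇒ local minimum; P''(1) = -6 < 0 ⇒ local maximum.
The local maximum is P(1) = -3.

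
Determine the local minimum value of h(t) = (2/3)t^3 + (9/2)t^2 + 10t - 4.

-34/3

h'(t) = 2t^2 + 9t + 10. Setting h'(t) = 0 gives t ∈ {-5/2, -2}.
Since h''(t) = 4t + 9, we get h''(-5/2) = -1 < 0 ⇒ local maximum; h''(-2) = 1 > 0 ⇒ local minimum.
Thus h has its local minimum at t = -2, with value -34/3.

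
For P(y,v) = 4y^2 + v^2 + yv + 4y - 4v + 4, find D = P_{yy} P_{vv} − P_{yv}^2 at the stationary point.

15

∂P/∂y = 8y + v + 4 = 0 and ∂P/∂v = y + 2v - 4 = 0, so (y, v) = (-4/5, 12/5).
The Hessian has P_{yy} = 8, P_{vv} = 2, P_{yv} = 1, giving D = 15 > 0 with P_{yy} > 0, so the point is a local minimum.
D = (8)·(2) − (1)^2 = 15.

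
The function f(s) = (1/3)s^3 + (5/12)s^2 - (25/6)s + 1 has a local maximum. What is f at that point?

f'(s) = s^2 + (5/6)s - 25/6 = 0 at s = -5/2, 5/3.
Since f''(s) = 2s + 5/6, we get f''(-5/2) = -25/6 < 0 ⇒ local maximum; f''(5/3) = 25/6 > 0 ⇒ local minimum.
Thus f has its local maximum at s = -5/2, with value 141/16.

141/16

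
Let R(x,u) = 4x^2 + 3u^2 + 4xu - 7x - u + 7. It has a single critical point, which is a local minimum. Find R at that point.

∂R/∂x = 8x + 4u - 7 = 0 and ∂R/∂u = 4x + 6u - 1 = 0, so (x, u) = (19/16, -5/8).
The Hessian has R_{xx} = 8, R_{uu} = 6, R_{xu} = 4, giving D = 32 > 0 with R_{xx} > 0, so the point is a local minimum.
R(19/16, -5/8) = 101/32.

101/32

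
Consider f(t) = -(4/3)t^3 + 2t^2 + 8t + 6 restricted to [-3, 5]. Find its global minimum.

f'(t) = -4t^2 + 4t + 8, which vanishes at t = -1 and t = 2.
Candidates: f(-3) = 36,  f(-1) = 4/3,  f(2) = 58/3,  f(5) = -212/3.
Hence the absolute minimum is -212/3 at t = 5.

-212/3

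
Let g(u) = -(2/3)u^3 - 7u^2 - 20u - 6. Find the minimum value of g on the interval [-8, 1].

-101/3

g'(u) = -2u^2 - 14u - 20, which vanishes at u = -5 and u = -2.
Candidates: g(-8) = 142/3, g(-5) = 7/3, g(-2) = 34/3, g(1) = -101/3.
The minimum over the interval is -101/3, attained at u = 1.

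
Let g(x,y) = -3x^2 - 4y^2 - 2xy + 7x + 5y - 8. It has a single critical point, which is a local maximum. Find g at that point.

-151/44

∂g/∂x = -6x - 2y + 7 = 0 and ∂g/∂y = -2x - 8y + 5 = 0, so (x, y) = (23/22, 4/11).
The Hessian has g_{xx} = -6, g_{yy} = -8, g_{xy} = -2, giving D = 44 > 0 with g_{xx} < 0, so the point is a local maximum.
g(23/22, 4/11) = -151/44.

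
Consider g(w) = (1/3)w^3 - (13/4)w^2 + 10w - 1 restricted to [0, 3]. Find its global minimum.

-1

g'(w) = w^2 - (13/2)w + 10, whose only zero in [0, 3] is w = 5/2.
Candidates: g(0) = -1,  g(5/2) = 427/48,  g(3) = 35/4.
The minimum over the interval is -1, attained at w = 0.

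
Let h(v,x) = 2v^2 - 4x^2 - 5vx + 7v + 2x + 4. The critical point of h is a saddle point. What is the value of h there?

∂h/∂v = 4v - 5x + 7 = 0 and ∂h/∂x = -5v - 8x + 2 = 0, so (v, x) = (-46/57, 43/57).
The Hessian has h_{vv} = 4, h_{xx} = -8, h_{vx} = -5, giving D = -57 < 0, so the point is a saddle point.
h(-46/57, 43/57) = 110/57.

110/57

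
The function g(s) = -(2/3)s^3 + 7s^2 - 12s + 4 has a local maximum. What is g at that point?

g'(s) = -2s^2 + 14s - 12. Setting g'(s) = 0 gives s ∈ {1, 6}.
Since g''(s) = -4s + 14, we get g''(1) = 10 > 0 ⇒ local minimum; g''(6) = -10 < 0 ⇒ local maximum.
The local maximum is g(6) = 40.

40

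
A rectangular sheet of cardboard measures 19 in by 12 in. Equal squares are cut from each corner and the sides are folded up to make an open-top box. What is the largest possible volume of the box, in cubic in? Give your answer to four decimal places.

With cut size x, the volume is V(x) = x(19 − 2x)(12 − 2x) for 0 < x < 6.
V'(x) = 12x^2 − 124x + 228. Setting V'(x) = 0 gives x ≈ 2.3928 (the root in (0, 6)).
V''(x) = 24x − 124 is negative there, so this is the maximum; V ≈ 245.3777.

245.3777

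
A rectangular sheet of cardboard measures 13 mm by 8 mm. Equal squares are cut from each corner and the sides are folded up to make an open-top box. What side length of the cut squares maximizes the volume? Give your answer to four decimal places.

1.6070

With cut size x, the volume is V(x) = x(13 − 2x)(8 − 2x) for 0 < x < 4.
V'(x) = 12x^2 − 84x + 104. Setting V'(x) = 0 gives x ≈ 1.6070 (the root in (0, 4)).
V''(x) = 24x − 84 is negative there, so this is the maximum; V ≈ 75.2651.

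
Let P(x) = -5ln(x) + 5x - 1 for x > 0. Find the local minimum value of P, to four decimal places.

P'(x) = -5/x + 5 = 0 gives x = 1.
P''(x) = 5/x², which is positive for x > 0, so this is a local minimum.
P(1) = -5·ln(1) + 5 - 1 ≈ 4.0000.

4.0000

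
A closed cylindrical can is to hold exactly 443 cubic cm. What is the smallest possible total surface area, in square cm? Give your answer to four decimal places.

With radius r and height h, πr²h = 443 so h = 443/(πr²), and S(r) = 2πr² + 2πrh = 2πr² + 2·443/r.
S'(r) = 4πr − 2·443/r² = 0 ⇒ r³ = 443/(2π), so r ≈ 4.1312 and h = 2r ≈ 8.2624.
S''(r) = 4π + 4·443/r³ > 0, so this is the minimum; S ≈ 321.6995.

321.6995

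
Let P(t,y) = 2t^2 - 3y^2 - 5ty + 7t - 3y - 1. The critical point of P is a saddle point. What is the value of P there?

∂P/∂t = 4t - 5y + 7 = 0 and ∂P/∂y = -5t - 6y - 3 = 0, so (t, y) = (-57/49, 23/49).
The Hessian has P_{tt} = 4, P_{yy} = -6, P_{ty} = -5, giving D = -49 < 0, so the point is a saddle point.
P(-57/49, 23/49) = -283/49.

-283/49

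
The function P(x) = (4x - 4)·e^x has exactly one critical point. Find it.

0

Differentiating with the product rule gives P'(x) = (4x)·e^x. Since e^x > 0, the only critical point is x = 0.
P''(0) has the same sign as 4 > 0, so this is a local minimum.
P(0) = (-4)·e^(0) ≈ -4.0000.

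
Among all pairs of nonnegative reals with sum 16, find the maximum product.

With x + y = 16, the product is P(x) = x(16 − x).
P'(x) = 16 − 2x = 0 gives x = 8; P'' = −2 < 0, so this is the maximum.
P = 8·8 = 64.

64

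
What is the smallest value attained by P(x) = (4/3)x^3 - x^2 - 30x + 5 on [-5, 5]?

P'(x) = 4x^2 - 2x - 30, which vanishes at x = -5/2 and x = 3.
Compare values at every candidate in [-5, 5]: P(-5) = -110/3, P(-5/2) = 635/12, P(3) = -58, P(5) = -10/3.
Hence the absolute minimum is -58 at x = 3.

-58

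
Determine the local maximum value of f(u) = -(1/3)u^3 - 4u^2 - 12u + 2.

f'(u) = -u^2 - 8u - 12 = 0 at u = -6, -2.
f''(u) = -2u - 8. f''(-6) = 4 > 0 ⇒ local minimum; f''(-2) = -4 < 0 ⇒ local maximum.
Thus f has its local maximum at u = -2, with value 38/3.

38/3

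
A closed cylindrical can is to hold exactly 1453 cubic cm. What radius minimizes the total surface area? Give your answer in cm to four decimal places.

6.1380

With radius r and height h, πr²h = 1453 so h = 1453/(πr²), and S(r) = 2πr² + 2πrh = 2πr² + 2·1453/r.
S'(r) = 4πr − 2·1453/r² = 0 ⇒ r³ = 1453/(2π), so r ≈ 6.1380 and h = 2r ≈ 12.2760.
S''(r) = 4π + 4·1453/r³ > 0, so this is the minimum; S ≈ 710.1634.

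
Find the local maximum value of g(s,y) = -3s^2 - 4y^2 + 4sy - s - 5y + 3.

∂g/∂s = -6s + 4y - 1 = 0 and ∂g/∂y = 4s - 8y - 5 = 0, so (s, y) = (-7/8, -17/16).
The Hessian has g_{ss} = -6, g_{yy} = -8, g_{sy} = 4, giving D = 32 > 0 with g_{ss} < 0, so the point is a local maximum.
g(-7/8, -17/16) = 195/32.

195/32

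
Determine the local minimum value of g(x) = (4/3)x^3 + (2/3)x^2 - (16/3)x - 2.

Critical points: g'(x) = 4x^2 + (4/3)x - 16/3 vanishes at x = -4/3, 1.
Since g''(x) = 8x + 4/3, we get g''(-4/3) = -28/3 < 0 ⇒ local maximum; g''(1) = 28/3 > 0 ⇒ local minimum.
So the local minimum value is g(1) = -16/3.

-16/3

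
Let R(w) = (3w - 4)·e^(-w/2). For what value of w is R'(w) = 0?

10/3

By the product rule, R'(w) = (-(3/2)w + 5)·e^(-w/2). Since e^(-w/2) > 0, the only critical point is w = 10/3.
R''(10/3) has the same sign as -3/2 < 0, so this is a local maximum.
R(10/3) = (6)·e^(-5/3) ≈ 1.1333.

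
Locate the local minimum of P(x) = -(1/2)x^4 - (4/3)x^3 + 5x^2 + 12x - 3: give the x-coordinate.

Critical points: P'(x) = -2x^3 - 4x^2 + 10x + 12 vanishes at x = -3, -1, 2.
P''(x) = -6x^2 - 8x + 10. P''(-3) = -20 < 0 ⇒ local maximum; P''(-1) = 12 > 0 ⇒ local minimum; P''(2) = -30 < 0 ⇒ local maximum.
So the local minimum value is P(-1) = -55/6.

-1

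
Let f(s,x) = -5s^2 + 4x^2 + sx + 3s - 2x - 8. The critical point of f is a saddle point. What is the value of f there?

-626/81

∂f/∂s = -10s + x + 3 = 0 and ∂f/∂x = s + 8x - 2 = 0, so (s, x) = (26/81, 17/81).
The Hessian has f_{ss} = -10, f_{xx} = 8, f_{sx} = 1, giving D = -81 < 0, so the point is a saddle point.
f(26/81, 17/81) = -626/81.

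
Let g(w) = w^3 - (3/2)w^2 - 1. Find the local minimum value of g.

Critical points: g'(w) = 3w^2 - 3w vanishes at w = 0, 1.
g''(w) = 6w - 3. g''(0) = -3 < 0 ⇒ local maximum; g''(1) = 3 > 0 ⇒ local minimum.
Thus g has its local minimum at w = 1, with value -3/2.

-3/2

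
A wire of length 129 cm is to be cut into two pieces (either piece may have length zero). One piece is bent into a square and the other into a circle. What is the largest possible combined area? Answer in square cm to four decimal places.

1324.2487

Let x be the length used for the square. Square side x/4; circle radius (129−x)/(2π).
A(x) = (x/4)² + π·((129−x)/(2π))² = x²/16 + (129−x)²/(4π) for 0 ≤ x ≤ 129. A'(x) = x/8 − (129−x)/(2π) = 0 gives x = 4·129/(π+4) ≈ 72.2528.
A'' > 0, so the interior critical point is a minimum; the maximum is at an endpoint. A(0) = 1324.2487 and A(129) = 1040.0625, so the largest area is 1324.2487.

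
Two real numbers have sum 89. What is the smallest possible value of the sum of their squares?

7921/2

With a + b = 89, a^2 + b^2 = a^2 + (89 − a)^2.
The derivative 2a − 2(89 − a) = 4a − 178 vanishes at a = 89/2; second derivative 4 > 0, a minimum.
The minimum is 2·(89/2)^2 = 7921/2.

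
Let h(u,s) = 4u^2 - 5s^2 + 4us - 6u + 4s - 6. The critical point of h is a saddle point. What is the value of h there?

-149/24

∂h/∂u = 8u + 4s - 6 = 0 and ∂h/∂s = 4u - 10s + 4 = 0, so (u, s) = (11/24, 7/12).
The Hessian has h_{uu} = 8, h_{ss} = -10, h_{us} = 4, giving D = -96 < 0, so the point is a saddle point.
h(11/24, 7/12) = -149/24.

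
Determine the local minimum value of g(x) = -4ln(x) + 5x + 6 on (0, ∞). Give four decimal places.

g'(x) = -4/x + 5 = 0 gives x = 4/5.
g''(x) = 4/x², which is positive for x > 0, so this is a local minimum.
g(4/5) = -4·ln(4/5) + 4 + 6 ≈ 10.8926.

10.8926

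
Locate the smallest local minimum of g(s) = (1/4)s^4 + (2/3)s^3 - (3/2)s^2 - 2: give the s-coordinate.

g'(s) = s^3 + 2s^2 - 3s. Setting g'(s) = 0 gives s ∈ {-3, 0, 1}.
Since g''(s) = 3s^2 + 4s - 3, we get g''(-3) = 12 > 0 ⇒ local minimum; g''(0) = -3 < 0 ⇒ local maximum; g''(1) = 4 > 0 ⇒ local minimum.
So the smallest local minimum value is g(-3) = -53/4.

-3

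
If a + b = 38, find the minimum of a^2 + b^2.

722

With a + b = 38, a^2 + b^2 = a^2 + (38 − a)^2.
The derivative 2a − 2(38 − a) = 4a − 76 vanishes at a = 19; second derivative 4 > 0, a minimum.
The minimum is 2·(19)^2 = 722.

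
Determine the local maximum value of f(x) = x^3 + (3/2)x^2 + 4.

9/2

f'(x) = 3x^2 + 3x. Setting f'(x) = 0 gives x ∈ {-1, 0}.
Second-derivative test with f''(x) = 6x + 3: f''(-1) = -3 < 0 ⇒ local maximum; f''(0) = 3 > 0 ⇒ local minimum.
So the local maximum value is f(-1) = 9/2.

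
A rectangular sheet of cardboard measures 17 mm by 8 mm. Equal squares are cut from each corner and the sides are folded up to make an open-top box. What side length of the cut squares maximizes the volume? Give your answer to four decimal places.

With cut size x, the volume is V(x) = x(17 − 2x)(8 − 2x) for 0 < x < 4.
V'(x) = 12x^2 − 100x + 136. Setting V'(x) = 0 gives x ≈ 1.7115 (the root in (0, 4)).
V''(x) = 24x − 100 is negative there, so this is the maximum; V ≈ 106.3559.

1.7115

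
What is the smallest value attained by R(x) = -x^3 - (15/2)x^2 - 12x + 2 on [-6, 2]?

The derivative is -3x^2 - 15x - 12, which vanishes at x = -4 and x = -1.
Compare values at every candidate in [-6, 2]: R(-6) = 20; R(-4) = -6; R(-1) = 15/2; R(2) = -60.
Hence the absolute minimum is -60 at x = 2.

-60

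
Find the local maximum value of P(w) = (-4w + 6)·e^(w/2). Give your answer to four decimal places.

P'(w) = (-4)·e^(w/2) + (-4w + 6)·(1/2)·e^(w/2) = (-2w - 1)·e^(w/2). Since e^(w/2) > 0, the only critical point is w = -1/2.
P''(-1/2) has the same sign as -2 < 0, so this is a local maximum.
P(-1/2) = (8)·e^(-1/4) ≈ 6.2304.

6.2304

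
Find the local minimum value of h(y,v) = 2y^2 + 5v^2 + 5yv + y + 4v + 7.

∂h/∂y = 4y + 5v + 1 = 0 and ∂h/∂v = 5y + 10v + 4 = 0, so (y, v) = (2/3, -11/15).
The Hessian has h_{yy} = 4, h_{vv} = 10, h_{yv} = 5, giving D = 15 > 0 with h_{yy} > 0, so the point is a local minimum.
h(2/3, -11/15) = 88/15.

88/15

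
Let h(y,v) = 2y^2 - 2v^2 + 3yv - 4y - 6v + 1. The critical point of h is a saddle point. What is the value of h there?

-7/25

∂h/∂y = 4y + 3v - 4 = 0 and ∂h/∂v = 3y - 4v - 6 = 0, so (y, v) = (34/25, -12/25).
The Hessian has h_{yy} = 4, h_{vv} = -4, h_{yv} = 3, giving D = -25 < 0, so the point is a saddle point.
h(34/25, -12/25) = -7/25.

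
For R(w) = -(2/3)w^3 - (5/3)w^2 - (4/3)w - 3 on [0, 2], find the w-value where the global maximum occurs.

0

The derivative is -2w^2 - (10/3)w - 4/3, which has no zeros in [0, 2].
Evaluating at the critical points and endpoints: R(0) = -3, R(2) = -53/3.
Hence the absolute maximum is -3 at w = 0.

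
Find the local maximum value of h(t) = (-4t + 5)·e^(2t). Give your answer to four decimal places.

8.9634

By the product rule, h'(t) = (-8t + 6)·e^(2t). Since e^(2t) > 0, the only critical point is t = 3/4.
h''(3/4) has the same sign as -8 < 0, so this is a local maximum.
h(3/4) = (2)·e^(3/2) ≈ 8.9634.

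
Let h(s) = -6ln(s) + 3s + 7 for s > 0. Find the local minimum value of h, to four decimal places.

h'(s) = -6/s + 3 = 0 gives s = 2.
h''(s) = 6/s², which is positive for s > 0, so this is a local minimum.
h(2) = -6·ln(2) + 6 + 7 ≈ 8.8411.

8.8411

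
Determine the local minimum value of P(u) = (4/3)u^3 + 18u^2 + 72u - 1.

-91

Critical points: P'(u) = 4u^2 + 36u + 72 vanishes at u = -6, -3.
Since P''(u) = 8u + 36, we get P''(-6) = -12 < 0 ⇒ local maximum; P''(-3) = 12 > 0 ⇒ local minimum.
So the local minimum value is P(-3) = -91.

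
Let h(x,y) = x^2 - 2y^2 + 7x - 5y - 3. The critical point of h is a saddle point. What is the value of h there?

-97/8

∂h/∂x = 2x + 7 = 0 and ∂h/∂y = -4y - 5 = 0, so (x, y) = (-7/2, -5/4).
The Hessian has h_{xx} = 2, h_{yy} = -4, h_{xy} = 0, giving D = -8 < 0, so the point is a saddle point.
h(-7/2, -5/4) = -97/8.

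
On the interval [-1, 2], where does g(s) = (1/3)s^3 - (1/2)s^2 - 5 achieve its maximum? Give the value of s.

2

Differentiating, g'(s) = s^2 - s; which vanishes at s = 0 and s = 1.
Candidates: g(-1) = -35/6; g(0) = -5; g(1) = -31/6; g(2) = -13/3.
Hence the absolute maximum is -13/3 at s = 2.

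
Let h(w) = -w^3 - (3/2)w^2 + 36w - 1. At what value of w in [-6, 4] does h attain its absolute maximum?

Differentiating, h'(w) = -3w^2 - 3w + 36; which vanishes at w = -4 and w = 3.
Compare values at every candidate in [-6, 4]: h(-6) = -55, h(-4) = -105, h(3) = 133/2, h(4) = 55.
So the maximum is h(3) = 133/2.

3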